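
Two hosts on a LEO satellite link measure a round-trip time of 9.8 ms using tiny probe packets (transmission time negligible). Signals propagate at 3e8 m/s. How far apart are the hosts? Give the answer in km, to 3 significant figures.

1470 km

One-way propagation = RTT/2 = 4.9 ms.
d = s × t = 300000000 × 0.0049 = 1470 km.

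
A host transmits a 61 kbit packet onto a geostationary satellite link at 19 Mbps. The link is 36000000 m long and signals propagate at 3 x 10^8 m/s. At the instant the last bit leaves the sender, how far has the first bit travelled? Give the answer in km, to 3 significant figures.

t_tx = L/R = 61000/19000000 = 0.00321053 s.
Distance = s × t_tx = 300000000 × 0.00321053 = 963 km.

963 km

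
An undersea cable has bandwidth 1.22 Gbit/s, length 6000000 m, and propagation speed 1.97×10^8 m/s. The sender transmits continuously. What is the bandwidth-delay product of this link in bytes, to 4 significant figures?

Propagation delay = 6000000 / 197000000 = 0.0304569 s.
BDP = R × t_prop = 1220000000 × 0.0304569 = 37157400 bits.
In bytes: 37157400/8 = 4645000 bytes.

4645000 bytes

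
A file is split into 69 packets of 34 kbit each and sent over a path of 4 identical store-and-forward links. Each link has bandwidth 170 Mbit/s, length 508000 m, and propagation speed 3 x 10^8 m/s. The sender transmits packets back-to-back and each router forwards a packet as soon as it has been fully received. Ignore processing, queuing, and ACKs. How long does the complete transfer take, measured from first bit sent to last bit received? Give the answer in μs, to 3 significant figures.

21200 μs

Per-hop transmission t_tx = L/R = 34000/170000000 = 200 μs.
Per-hop propagation t_prop = 508000/300000000 = 1693.33 μs.
Pipeline fill: first packet needs 4·t_tx to clear all hops; remaining 68 packets each add one t_tx.
Total = (4+69-1)·t_tx + 4·t_prop = 72·200 + 4·1693.33 = 21200 μs.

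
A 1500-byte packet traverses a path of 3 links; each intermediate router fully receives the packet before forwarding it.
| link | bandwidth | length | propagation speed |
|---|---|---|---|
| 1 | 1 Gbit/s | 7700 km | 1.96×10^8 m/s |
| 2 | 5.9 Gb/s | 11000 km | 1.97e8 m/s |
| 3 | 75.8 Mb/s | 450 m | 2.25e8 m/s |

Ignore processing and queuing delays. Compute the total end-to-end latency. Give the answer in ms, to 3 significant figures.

L = 1500 × 8 = 12000 bits.
Transmission delays (L/R per hop): 0.012, 0.0020339, 0.158311 ms; sum = 0.172345 ms.
Propagation delays (d/s per hop): 39.2857, 55.8376, 0.002 ms; sum = 95.1253 ms.
End-to-end = 95.3 ms.

95.3 ms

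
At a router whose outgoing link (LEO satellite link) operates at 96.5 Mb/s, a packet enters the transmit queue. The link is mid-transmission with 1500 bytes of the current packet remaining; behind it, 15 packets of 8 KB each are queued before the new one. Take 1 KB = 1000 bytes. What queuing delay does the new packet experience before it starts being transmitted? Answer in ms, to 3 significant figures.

Each queued packet: L/R = 64000/96500000 = 0.663212 ms.
15 queued → 9.94819 ms.
Plus remaining 12000 bits of current packet: 0.124352 ms.
Queuing delay = 10.1 ms.

10.1 ms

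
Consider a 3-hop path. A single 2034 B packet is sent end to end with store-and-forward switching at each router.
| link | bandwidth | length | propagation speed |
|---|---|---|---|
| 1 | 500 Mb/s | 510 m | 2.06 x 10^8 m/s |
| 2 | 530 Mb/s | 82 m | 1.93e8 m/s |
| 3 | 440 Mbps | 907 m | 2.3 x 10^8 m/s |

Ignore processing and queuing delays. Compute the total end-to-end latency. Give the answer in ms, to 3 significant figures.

0.107 ms

L = 2034 × 8 = 16272 bits.
Transmission delays (L/R per hop): 0.032544, 0.0307019, 0.0369818 ms; sum = 0.100228 ms.
Propagation delays (d/s per hop): 0.00247573, 0.00042487, 0.00394348 ms; sum = 0.00684408 ms.
End-to-end = 0.107 ms.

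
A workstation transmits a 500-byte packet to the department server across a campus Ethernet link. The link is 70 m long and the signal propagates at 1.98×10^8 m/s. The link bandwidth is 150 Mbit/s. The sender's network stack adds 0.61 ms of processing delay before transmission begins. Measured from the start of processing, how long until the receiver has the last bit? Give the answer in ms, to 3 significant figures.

0.637 ms

L = 500 × 8 = 4000 bits.
Transmission delay = L/R = 4000 / 150000000 = 0.0266667 ms.
Propagation delay = d/s = 70 m / 198000000 m/s = 0.000353535 ms.
Plus processing delay 0.61 ms = 0.61 ms.
Total = 0.637 ms.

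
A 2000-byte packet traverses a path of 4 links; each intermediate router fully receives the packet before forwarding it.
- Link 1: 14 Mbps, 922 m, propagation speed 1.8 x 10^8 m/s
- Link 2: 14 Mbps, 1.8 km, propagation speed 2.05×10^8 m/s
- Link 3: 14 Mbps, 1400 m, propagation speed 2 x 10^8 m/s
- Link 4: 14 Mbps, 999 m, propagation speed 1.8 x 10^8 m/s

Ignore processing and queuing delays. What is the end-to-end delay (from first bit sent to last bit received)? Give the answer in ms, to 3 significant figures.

L = 2000 × 8 = 16000 bits.
Transmission delay per hop = L/R = 16000/14000000 = 1.14286 ms; 4 hops → 4.57143 ms.
Propagation delays (d/s per hop): 0.00512222, 0.00878049, 0.007, 0.00555 ms; sum = 0.0264527 ms.
End-to-end = 4.60 ms.

4.60 ms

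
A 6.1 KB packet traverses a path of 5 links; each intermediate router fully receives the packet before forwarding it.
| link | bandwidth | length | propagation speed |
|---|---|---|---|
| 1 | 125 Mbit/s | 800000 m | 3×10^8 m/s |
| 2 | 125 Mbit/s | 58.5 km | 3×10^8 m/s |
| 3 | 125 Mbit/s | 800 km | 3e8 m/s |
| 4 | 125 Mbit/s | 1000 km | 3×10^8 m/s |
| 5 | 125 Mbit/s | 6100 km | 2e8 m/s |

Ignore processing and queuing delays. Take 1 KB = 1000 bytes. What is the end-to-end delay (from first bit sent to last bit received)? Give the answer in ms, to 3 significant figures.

41.3 ms

L = 48800 bits.
Transmission delay per hop = L/R = 48800/125000000 = 0.3904 ms; 5 hops → 1.952 ms.
Propagation delays (d/s per hop): 2.66667, 0.195, 2.66667, 3.33333, 30.5 ms; sum = 39.3617 ms.
End-to-end = 41.3 ms.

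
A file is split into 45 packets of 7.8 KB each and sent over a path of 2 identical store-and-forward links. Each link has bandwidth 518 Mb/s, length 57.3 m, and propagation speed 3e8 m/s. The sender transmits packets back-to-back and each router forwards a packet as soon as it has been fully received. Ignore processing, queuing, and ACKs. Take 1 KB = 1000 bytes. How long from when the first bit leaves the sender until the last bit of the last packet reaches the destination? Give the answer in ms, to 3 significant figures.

5.54 ms

Per-hop transmission t_tx = L/R = 62400/518000000 = 0.120463 ms.
Per-hop propagation t_prop = 57.3/300000000 = 0.000191 ms.
Pipeline fill: first packet needs 2·t_tx to clear all hops; remaining 44 packets each add one t_tx.
Total = (2+45-1)·t_tx + 2·t_prop = 46·0.120463 + 2·0.000191 = 5.54 ms.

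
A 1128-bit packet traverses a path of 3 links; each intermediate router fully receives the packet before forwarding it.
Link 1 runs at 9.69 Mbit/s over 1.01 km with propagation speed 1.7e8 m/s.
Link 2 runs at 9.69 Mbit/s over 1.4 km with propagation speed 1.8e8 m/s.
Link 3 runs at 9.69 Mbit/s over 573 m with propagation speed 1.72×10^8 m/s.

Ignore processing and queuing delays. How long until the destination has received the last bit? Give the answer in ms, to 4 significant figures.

Transmission delay per hop = L/R = 1128/9690000 = 0.116409 ms; 3 hops → 0.349226 ms.
Propagation delays (d/s per hop): 0.00594118, 0.00777778, 0.0033314 ms; sum = 0.0170503 ms.
End-to-end = 0.3663 ms.

0.3663 ms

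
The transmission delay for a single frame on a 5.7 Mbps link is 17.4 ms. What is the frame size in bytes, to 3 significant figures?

L = R × t_tx = 5700000 b/s × 0.0174 s = 99180 bits.
In bytes: 99180 / 8 = 12400 bytes.

12400 bytes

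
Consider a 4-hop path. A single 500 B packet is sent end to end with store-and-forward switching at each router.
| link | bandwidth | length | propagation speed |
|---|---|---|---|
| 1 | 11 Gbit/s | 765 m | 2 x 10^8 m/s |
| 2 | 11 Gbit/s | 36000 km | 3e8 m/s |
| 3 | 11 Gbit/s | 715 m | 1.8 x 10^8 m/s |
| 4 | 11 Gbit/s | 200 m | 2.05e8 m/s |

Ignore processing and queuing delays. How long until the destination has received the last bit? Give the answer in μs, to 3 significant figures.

120000 μs

L = 500 × 8 = 4000 bits.
Transmission delay per hop = L/R = 4000/11000000000 = 0.363636 μs; 4 hops → 1.45455 μs.
Propagation delays (d/s per hop): 3.825, 120000, 3.97222, 0.97561 μs; sum = 120009 μs.
End-to-end = 120000 μs.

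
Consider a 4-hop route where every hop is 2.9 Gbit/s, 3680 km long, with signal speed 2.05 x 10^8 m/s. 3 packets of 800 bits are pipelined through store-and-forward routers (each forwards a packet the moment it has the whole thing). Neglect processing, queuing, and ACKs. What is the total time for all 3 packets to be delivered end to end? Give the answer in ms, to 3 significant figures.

71.8 ms

Per-hop transmission t_tx = L/R = 800/2900000000 = 0.000275862 ms.
Per-hop propagation t_prop = 3680000/2.05e+08 = 17.9512 ms.
Pipeline fill: first packet needs 4·t_tx to clear all hops; remaining 2 packets each add one t_tx.
Total = (4+3-1)·t_tx + 4·t_prop = 6·0.000275862 + 4·17.9512 = 71.8 ms.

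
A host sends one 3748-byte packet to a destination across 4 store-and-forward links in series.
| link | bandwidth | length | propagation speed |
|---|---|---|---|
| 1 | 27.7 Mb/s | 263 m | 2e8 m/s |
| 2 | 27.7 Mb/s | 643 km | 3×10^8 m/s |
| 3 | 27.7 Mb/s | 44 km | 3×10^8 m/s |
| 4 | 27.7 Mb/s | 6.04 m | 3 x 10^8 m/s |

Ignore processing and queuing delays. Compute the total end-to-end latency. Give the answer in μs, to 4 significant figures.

6621 μs

L = 3748 × 8 = 29984 bits.
Transmission delay per hop = L/R = 29984/27700000 = 1082.45 μs; 4 hops → 4329.82 μs.
Propagation delays (d/s per hop): 1.315, 2143.33, 146.667, 0.0201333 μs; sum = 2291.34 μs.
End-to-end = 6621 μs.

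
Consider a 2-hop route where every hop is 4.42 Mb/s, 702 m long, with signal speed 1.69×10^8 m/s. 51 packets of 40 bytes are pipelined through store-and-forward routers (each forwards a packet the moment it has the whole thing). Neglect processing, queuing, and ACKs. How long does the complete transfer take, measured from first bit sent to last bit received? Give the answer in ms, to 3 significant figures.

Per-hop transmission t_tx = L/R = 320/4420000 = 0.0723982 ms.
Per-hop propagation t_prop = 702/169000000 = 0.00415385 ms.
Pipeline fill: first packet needs 2·t_tx to clear all hops; remaining 50 packets each add one t_tx.
Total = (2+51-1)·t_tx + 2·t_prop = 52·0.0723982 + 2·0.00415385 = 3.77 ms.

3.77 ms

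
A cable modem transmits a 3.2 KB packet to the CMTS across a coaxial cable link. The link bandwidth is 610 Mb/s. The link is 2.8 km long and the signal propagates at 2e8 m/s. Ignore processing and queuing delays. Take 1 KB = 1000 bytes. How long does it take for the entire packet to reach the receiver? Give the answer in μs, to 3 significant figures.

L = 25600 bits.
Transmission delay = L/R = 25600 / 610000000 = 41.9672 μs.
Propagation delay = d/s = 2800 m / 200000000 m/s = 14 μs.
Total = 56.0 μs.

56.0 μs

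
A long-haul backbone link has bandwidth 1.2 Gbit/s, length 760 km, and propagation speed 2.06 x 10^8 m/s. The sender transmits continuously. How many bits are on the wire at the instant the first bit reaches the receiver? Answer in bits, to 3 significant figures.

Propagation delay = 760000 / 206000000 = 0.00368932 s.
BDP = R × t_prop = 1200000000 × 0.00368932 = 4427180 bits.

4430000 bits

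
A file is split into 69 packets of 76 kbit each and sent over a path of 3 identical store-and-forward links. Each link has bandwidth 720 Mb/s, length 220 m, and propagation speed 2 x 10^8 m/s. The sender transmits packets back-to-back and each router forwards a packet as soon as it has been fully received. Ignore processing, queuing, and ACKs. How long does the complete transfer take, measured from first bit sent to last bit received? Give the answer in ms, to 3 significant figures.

7.50 ms

Per-hop transmission t_tx = L/R = 76000/720000000 = 0.105556 ms.
Per-hop propagation t_prop = 220/200000000 = 0.0011 ms.
Pipeline fill: first packet needs 3·t_tx to clear all hops; remaining 68 packets each add one t_tx.
Total = (3+69-1)·t_tx + 3·t_prop = 71·0.105556 + 3·0.0011 = 7.50 ms.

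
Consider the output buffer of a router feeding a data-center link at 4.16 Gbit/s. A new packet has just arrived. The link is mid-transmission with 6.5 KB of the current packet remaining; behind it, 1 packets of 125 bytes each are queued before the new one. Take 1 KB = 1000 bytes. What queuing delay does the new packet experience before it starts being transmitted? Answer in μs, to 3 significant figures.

Each queued packet: L/R = 1000/4160000000 = 0.240385 μs.
1 queued → 0.240385 μs.
Plus remaining 52000 bits of current packet: 12.5 μs.
Queuing delay = 12.7 μs.

12.7 μs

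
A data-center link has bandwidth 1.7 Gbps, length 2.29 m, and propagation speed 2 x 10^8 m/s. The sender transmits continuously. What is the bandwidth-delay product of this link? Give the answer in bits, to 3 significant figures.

19.5 bits

Propagation delay = 2.29 / 200000000 = 1.145e-08 s.
BDP = R × t_prop = 1700000000 × 1.145e-08 = 19.465 bits.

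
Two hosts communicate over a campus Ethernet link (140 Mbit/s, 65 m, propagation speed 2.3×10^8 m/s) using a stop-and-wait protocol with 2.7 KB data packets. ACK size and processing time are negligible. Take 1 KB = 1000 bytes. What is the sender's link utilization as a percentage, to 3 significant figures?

t_tx = L/R = 21600/140000000 = 0.000154286 s.
t_prop = 65/2.3e+08 = 2.82609e-07 s; RTT = 5.65217e-07 s.
Cycle = t_tx + RTT = 0.000154851 s.
Utilization = t_tx / cycle = 0.000154286/0.000154851 = 99.6 %.

99.6 %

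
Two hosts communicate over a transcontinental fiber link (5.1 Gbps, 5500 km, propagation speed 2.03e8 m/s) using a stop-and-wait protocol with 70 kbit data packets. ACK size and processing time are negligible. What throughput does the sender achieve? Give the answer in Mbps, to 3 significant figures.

1.29 Mbps

t_tx = L/R = 70000/5100000000 = 1.37255e-05 s.
t_prop = 5500000/2.03e+08 = 0.0270936 s; RTT = 0.0541872 s.
Cycle = t_tx + RTT = 0.0542009 s.
Throughput = L / cycle = 70000 / 0.0542009 = 1.29 Mbps.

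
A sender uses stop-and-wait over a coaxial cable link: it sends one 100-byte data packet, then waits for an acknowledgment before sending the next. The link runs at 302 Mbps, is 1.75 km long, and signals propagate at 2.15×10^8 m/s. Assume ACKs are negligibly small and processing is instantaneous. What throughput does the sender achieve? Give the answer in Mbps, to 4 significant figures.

t_tx = L/R = 800/302000000 = 2.64901e-06 s.
t_prop = 1750/215000000 = 8.13953e-06 s; RTT = 1.62791e-05 s.
Cycle = t_tx + RTT = 1.89281e-05 s.
Throughput = L / cycle = 800 / 1.89281e-05 = 42.27 Mbps.

42.27 Mbps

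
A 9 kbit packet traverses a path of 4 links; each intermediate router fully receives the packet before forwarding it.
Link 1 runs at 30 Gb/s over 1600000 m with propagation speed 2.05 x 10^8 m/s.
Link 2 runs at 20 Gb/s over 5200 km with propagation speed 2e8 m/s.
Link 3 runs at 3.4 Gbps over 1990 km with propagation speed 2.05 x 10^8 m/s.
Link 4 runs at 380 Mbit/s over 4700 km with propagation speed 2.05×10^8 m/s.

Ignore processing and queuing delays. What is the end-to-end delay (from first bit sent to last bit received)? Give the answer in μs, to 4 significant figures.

L = 9000 bits.
Transmission delays (L/R per hop): 0.3, 0.45, 2.64706, 23.6842 μs; sum = 27.0813 μs.
Propagation delays (d/s per hop): 7804.88, 26000, 9707.32, 22926.8 μs; sum = 66439 μs.
End-to-end = 66470 μs.

66470 μs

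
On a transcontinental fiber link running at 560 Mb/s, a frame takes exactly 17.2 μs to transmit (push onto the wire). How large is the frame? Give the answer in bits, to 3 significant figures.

9630 bits

L = R × t_tx = 560000000 b/s × 1.72e-05 s = 9632 bits.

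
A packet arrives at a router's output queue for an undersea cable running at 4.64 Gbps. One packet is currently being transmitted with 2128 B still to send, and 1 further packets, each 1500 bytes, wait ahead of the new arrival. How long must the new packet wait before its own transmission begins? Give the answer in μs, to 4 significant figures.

Each queued packet: L/R = 12000/4640000000 = 2.58621 μs.
1 queued → 2.58621 μs.
Plus remaining 17024 bits of current packet: 3.66897 μs.
Queuing delay = 6.255 μs.

6.255 μs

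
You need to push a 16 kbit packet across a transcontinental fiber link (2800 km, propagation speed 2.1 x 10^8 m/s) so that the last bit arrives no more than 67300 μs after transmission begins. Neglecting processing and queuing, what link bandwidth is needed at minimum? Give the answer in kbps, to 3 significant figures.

296 kbps

Propagation delay = 2800000 / 210000000 = 13333.3 μs.
Transmission budget = 67300 − 13333.3 = 53966.7 μs.
R ≥ L / t_tx = 16000 bits / 0.0539667 s = 296 kbps.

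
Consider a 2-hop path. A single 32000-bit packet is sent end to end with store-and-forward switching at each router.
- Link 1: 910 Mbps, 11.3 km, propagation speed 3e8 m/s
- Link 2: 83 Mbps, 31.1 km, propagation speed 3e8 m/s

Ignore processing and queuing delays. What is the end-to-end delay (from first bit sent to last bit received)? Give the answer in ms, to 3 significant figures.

Transmission delays (L/R per hop): 0.0351648, 0.385542 ms; sum = 0.420707 ms.
Propagation delays (d/s per hop): 0.0376667, 0.103667 ms; sum = 0.141333 ms.
End-to-end = 0.562 ms.

0.562 ms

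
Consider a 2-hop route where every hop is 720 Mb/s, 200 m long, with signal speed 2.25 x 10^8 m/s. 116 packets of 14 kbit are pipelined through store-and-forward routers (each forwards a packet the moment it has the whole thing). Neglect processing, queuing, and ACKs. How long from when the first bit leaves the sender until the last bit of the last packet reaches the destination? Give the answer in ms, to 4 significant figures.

Per-hop transmission t_tx = L/R = 14000/720000000 = 0.0194444 ms.
Per-hop propagation t_prop = 200/225000000 = 0.000888889 ms.
Pipeline fill: first packet needs 2·t_tx to clear all hops; remaining 115 packets each add one t_tx.
Total = (2+116-1)·t_tx + 2·t_prop = 117·0.0194444 + 2·0.000888889 = 2.277 ms.

2.277 ms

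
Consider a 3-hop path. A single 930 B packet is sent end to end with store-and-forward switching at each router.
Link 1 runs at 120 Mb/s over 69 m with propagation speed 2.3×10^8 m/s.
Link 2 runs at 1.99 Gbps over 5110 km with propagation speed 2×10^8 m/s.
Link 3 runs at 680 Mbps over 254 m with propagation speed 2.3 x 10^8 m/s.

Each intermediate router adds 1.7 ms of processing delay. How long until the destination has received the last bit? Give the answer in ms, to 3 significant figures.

L = 930 × 8 = 7440 bits.
Transmission delays (L/R per hop): 0.062, 0.00373869, 0.0109412 ms; sum = 0.0766799 ms.
Propagation delays (d/s per hop): 0.0003, 25.55, 0.00110435 ms; sum = 25.5514 ms.
Processing at 2 router(s): 2 × 1.7 ms = 3.4 ms.
End-to-end = 29.0 ms.

29.0 ms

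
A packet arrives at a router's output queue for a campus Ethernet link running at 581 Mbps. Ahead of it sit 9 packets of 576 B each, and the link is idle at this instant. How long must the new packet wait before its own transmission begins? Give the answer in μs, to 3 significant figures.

Each queued packet: L/R = 4608/581000000 = 7.93115 μs.
9 queued → 71.3804 μs.
Queuing delay = 71.4 μs.

71.4 μs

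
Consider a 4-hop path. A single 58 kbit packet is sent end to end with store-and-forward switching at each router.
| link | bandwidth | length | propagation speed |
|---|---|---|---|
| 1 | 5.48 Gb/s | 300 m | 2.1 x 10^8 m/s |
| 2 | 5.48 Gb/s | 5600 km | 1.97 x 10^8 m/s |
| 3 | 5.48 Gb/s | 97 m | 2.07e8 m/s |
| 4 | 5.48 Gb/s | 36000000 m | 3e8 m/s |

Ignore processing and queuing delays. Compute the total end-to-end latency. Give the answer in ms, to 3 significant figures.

L = 58000 bits.
Transmission delay per hop = L/R = 58000/5480000000 = 0.0105839 ms; 4 hops → 0.0423358 ms.
Propagation delays (d/s per hop): 0.00142857, 28.4264, 0.000468599, 120 ms; sum = 148.428 ms.
End-to-end = 148 ms.

148 ms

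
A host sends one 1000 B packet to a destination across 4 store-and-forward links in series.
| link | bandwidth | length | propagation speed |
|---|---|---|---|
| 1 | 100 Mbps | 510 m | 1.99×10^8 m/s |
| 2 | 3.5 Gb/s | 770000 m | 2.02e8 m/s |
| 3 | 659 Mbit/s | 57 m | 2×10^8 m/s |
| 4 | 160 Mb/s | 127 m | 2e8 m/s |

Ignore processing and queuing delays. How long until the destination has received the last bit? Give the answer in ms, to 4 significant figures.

3.960 ms

L = 1000 × 8 = 8000 bits.
Transmission delays (L/R per hop): 0.08, 0.00228571, 0.0121396, 0.05 ms; sum = 0.144425 ms.
Propagation delays (d/s per hop): 0.00256281, 3.81188, 0.000285, 0.000635 ms; sum = 3.81536 ms.
End-to-end = 3.960 ms.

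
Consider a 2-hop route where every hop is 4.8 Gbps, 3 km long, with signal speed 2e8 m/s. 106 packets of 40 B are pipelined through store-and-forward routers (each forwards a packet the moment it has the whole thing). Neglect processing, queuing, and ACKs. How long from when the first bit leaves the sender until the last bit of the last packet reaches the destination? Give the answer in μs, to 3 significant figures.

37.1 μs

Per-hop transmission t_tx = L/R = 320/4800000000 = 0.0666667 μs.
Per-hop propagation t_prop = 3000/200000000 = 15 μs.
Pipeline fill: first packet needs 2·t_tx to clear all hops; remaining 105 packets each add one t_tx.
Total = (2+106-1)·t_tx + 2·t_prop = 107·0.0666667 + 2·15 = 37.1 μs.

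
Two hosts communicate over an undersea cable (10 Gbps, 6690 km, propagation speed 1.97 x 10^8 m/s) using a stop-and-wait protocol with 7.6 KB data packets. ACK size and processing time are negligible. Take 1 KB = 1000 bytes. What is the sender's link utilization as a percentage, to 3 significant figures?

0.00895 %

t_tx = L/R = 60800/10000000000 = 6.08e-06 s.
t_prop = 6690000/197000000 = 0.0339594 s; RTT = 0.0679188 s.
Cycle = t_tx + RTT = 0.0679249 s.
Utilization = t_tx / cycle = 6.08e-06/0.0679249 = 0.00895 %.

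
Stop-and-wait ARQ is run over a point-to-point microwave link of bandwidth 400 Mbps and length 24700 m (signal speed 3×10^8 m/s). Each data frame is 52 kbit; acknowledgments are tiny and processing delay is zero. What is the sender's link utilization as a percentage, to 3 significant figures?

44.1 %

t_tx = L/R = 52000/400000000 = 0.00013 s.
t_prop = 24700/300000000 = 8.23333e-05 s; RTT = 0.000164667 s.
Cycle = t_tx + RTT = 0.000294667 s.
Utilization = t_tx / cycle = 0.00013/0.000294667 = 44.1 %.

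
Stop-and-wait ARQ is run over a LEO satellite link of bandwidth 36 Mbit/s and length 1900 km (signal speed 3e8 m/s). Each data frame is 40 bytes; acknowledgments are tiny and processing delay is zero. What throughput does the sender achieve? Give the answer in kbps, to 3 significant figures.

25.2 kbps

t_tx = L/R = 320/36000000 = 8.88889e-06 s.
t_prop = 1900000/300000000 = 0.00633333 s; RTT = 0.0126667 s.
Cycle = t_tx + RTT = 0.0126756 s.
Throughput = L / cycle = 320 / 0.0126756 = 25.2 kbps.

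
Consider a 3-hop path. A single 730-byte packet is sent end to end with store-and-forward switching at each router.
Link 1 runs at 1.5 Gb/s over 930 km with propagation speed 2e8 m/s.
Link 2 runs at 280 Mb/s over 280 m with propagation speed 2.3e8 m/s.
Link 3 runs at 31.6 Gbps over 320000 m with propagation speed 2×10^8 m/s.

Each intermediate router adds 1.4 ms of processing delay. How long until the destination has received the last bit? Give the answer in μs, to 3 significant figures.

L = 730 × 8 = 5840 bits.
Transmission delays (L/R per hop): 3.89333, 20.8571, 0.18481 μs; sum = 24.9353 μs.
Propagation delays (d/s per hop): 4650, 1.21739, 1600 μs; sum = 6251.22 μs.
Processing at 2 router(s): 2 × 1.4 ms = 2800 μs.
End-to-end = 9080 μs.

9080 μs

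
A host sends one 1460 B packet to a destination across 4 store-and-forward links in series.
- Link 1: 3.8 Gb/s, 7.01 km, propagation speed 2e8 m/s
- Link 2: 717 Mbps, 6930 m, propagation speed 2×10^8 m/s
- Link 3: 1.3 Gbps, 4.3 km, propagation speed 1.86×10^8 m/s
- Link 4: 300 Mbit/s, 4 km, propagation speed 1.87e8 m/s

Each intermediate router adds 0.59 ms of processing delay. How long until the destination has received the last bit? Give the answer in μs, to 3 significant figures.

L = 1460 × 8 = 11680 bits.
Transmission delays (L/R per hop): 3.07368, 16.2901, 8.98462, 38.9333 μs; sum = 67.2817 μs.
Propagation delays (d/s per hop): 35.05, 34.65, 23.1183, 21.3904 μs; sum = 114.209 μs.
Processing at 3 router(s): 3 × 0.59 ms = 1770 μs.
End-to-end = 1950 μs.

1950 μs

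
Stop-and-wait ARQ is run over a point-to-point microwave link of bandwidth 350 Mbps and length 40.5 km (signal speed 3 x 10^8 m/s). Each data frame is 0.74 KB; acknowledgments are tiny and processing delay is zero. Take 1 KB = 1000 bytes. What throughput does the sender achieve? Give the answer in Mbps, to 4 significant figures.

t_tx = L/R = 5920/350000000 = 1.69143e-05 s.
t_prop = 40500/300000000 = 0.000135 s; RTT = 0.00027 s.
Cycle = t_tx + RTT = 0.000286914 s.
Throughput = L / cycle = 5920 / 0.000286914 = 20.63 Mbps.

20.63 Mbps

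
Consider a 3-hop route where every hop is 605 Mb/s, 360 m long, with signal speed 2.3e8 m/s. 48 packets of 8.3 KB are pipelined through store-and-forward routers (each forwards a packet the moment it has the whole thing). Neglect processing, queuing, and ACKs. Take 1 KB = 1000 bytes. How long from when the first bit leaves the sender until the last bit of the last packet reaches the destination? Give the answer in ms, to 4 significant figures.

Per-hop transmission t_tx = L/R = 66400/605000000 = 0.109752 ms.
Per-hop propagation t_prop = 360/2.3e+08 = 0.00156522 ms.
Pipeline fill: first packet needs 3·t_tx to clear all hops; remaining 47 packets each add one t_tx.
Total = (3+48-1)·t_tx + 3·t_prop = 50·0.109752 + 3·0.00156522 = 5.492 ms.

5.492 ms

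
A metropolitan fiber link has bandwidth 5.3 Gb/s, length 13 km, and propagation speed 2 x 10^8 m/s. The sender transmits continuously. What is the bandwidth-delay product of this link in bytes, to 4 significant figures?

43060 bytes

Propagation delay = 13000 / 200000000 = 6.5e-05 s.
BDP = R × t_prop = 5300000000 × 6.5e-05 = 344500 bits.
In bytes: 344500/8 = 43060 bytes.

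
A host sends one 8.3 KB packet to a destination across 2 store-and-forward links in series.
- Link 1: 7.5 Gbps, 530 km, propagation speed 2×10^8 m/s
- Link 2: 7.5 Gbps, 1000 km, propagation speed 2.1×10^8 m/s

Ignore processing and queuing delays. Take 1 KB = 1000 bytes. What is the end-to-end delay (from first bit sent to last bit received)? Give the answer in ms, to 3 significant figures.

7.43 ms

L = 66400 bits.
Transmission delay per hop = L/R = 66400/7500000000 = 0.00885333 ms; 2 hops → 0.0177067 ms.
Propagation delays (d/s per hop): 2.65, 4.7619 ms; sum = 7.4119 ms.
End-to-end = 7.43 ms.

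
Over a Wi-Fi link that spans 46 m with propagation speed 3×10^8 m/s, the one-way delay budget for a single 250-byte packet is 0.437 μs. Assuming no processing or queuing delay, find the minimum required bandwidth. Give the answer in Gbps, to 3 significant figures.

L = 2000 bits.
Propagation delay = 46 / 300000000 = 0.153333 μs.
Transmission budget = 0.437 − 0.153333 = 0.283667 μs.
R ≥ L / t_tx = 2000 bits / 2.83667e-07 s = 7.05 Gbps.

7.05 Gbps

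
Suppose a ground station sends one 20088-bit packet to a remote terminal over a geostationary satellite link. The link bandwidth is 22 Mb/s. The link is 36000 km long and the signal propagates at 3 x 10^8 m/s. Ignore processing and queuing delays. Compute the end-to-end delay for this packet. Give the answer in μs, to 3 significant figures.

Transmission delay = L/R = 20088 / 22000000 = 913.091 μs.
Propagation delay = d/s = 36000000 m / 300000000 m/s = 120000 μs.
Total = 121000 μs.

121000 μs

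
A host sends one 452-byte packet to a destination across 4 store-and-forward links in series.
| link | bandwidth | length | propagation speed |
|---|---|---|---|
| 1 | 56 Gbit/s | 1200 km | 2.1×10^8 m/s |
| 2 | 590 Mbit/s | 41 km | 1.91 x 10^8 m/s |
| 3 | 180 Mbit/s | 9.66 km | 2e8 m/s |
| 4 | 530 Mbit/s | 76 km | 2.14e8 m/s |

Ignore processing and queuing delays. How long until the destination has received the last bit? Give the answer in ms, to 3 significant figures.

L = 452 × 8 = 3616 bits.
Transmission delays (L/R per hop): 6.45714e-05, 0.00612881, 0.0200889, 0.00682264 ms; sum = 0.0331049 ms.
Propagation delays (d/s per hop): 5.71429, 0.21466, 0.0483, 0.35514 ms; sum = 6.33239 ms.
End-to-end = 6.37 ms.

6.37 ms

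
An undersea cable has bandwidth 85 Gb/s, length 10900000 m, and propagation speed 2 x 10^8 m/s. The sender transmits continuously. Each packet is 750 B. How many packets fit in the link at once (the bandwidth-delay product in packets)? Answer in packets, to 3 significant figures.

772000 packets

Propagation delay = 10900000 / 200000000 = 0.0545 s.
BDP = R × t_prop = 85000000000 × 0.0545 = 4632500000 bits.
In packets of 6000 bits: 772000 packets.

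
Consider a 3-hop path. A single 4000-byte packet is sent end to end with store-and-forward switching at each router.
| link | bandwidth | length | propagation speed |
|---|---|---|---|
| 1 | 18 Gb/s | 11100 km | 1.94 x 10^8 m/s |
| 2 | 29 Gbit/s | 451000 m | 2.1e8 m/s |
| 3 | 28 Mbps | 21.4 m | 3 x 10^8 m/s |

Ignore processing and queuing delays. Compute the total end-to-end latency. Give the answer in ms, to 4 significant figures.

L = 4000 × 8 = 32000 bits.
Transmission delays (L/R per hop): 0.00177778, 0.00110345, 1.14286 ms; sum = 1.14574 ms.
Propagation delays (d/s per hop): 57.2165, 2.14762, 7.13333e-05 ms; sum = 59.3642 ms.
End-to-end = 60.51 ms.

60.51 ms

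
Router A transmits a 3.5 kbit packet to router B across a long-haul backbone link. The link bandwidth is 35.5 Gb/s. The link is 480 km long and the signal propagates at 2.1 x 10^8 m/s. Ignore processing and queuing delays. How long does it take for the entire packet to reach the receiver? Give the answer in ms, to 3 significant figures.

L = 3500 bits.
Transmission delay = L/R = 3500 / 35500000000 = 9.85915e-05 ms.
Propagation delay = d/s = 480000 m / 210000000 m/s = 2.28571 ms.
Total = 2.29 ms.

2.29 ms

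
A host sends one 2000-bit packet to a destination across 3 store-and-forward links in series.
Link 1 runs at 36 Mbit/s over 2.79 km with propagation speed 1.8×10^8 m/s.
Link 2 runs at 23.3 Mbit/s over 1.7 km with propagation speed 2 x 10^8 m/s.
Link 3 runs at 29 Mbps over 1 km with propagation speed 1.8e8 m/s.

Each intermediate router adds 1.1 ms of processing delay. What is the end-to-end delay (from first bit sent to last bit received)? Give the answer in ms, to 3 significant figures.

2.44 ms

Transmission delays (L/R per hop): 0.0555556, 0.0858369, 0.0689655 ms; sum = 0.210358 ms.
Propagation delays (d/s per hop): 0.0155, 0.0085, 0.00555556 ms; sum = 0.0295556 ms.
Processing at 2 router(s): 2 × 1.1 ms = 2.2 ms.
End-to-end = 2.44 ms.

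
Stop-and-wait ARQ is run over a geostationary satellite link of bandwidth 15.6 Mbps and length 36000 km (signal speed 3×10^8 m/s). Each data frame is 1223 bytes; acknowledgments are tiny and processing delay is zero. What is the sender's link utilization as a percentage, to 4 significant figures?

t_tx = L/R = 9784/15600000 = 0.000627179 s.
t_prop = 36000000/300000000 = 0.12 s; RTT = 0.24 s.
Cycle = t_tx + RTT = 0.240627 s.
Utilization = t_tx / cycle = 0.000627179/0.240627 = 0.2606 %.

0.2606 %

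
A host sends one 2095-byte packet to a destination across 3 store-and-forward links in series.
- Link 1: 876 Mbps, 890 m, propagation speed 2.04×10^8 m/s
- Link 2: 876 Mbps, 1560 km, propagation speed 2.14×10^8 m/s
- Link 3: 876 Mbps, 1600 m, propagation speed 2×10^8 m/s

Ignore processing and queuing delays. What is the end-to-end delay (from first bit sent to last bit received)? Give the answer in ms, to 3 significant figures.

7.36 ms

L = 2095 × 8 = 16760 bits.
Transmission delay per hop = L/R = 16760/876000000 = 0.0191324 ms; 3 hops → 0.0573973 ms.
Propagation delays (d/s per hop): 0.00436275, 7.28972, 0.008 ms; sum = 7.30208 ms.
End-to-end = 7.36 ms.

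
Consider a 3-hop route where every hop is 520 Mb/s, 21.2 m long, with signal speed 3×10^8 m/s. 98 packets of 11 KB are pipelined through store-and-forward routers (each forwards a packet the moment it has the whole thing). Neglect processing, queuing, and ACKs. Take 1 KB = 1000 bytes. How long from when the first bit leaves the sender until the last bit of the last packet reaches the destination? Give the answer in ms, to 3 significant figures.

Per-hop transmission t_tx = L/R = 88000/520000000 = 0.169231 ms.
Per-hop propagation t_prop = 21.2/300000000 = 7.06667e-05 ms.
Pipeline fill: first packet needs 3·t_tx to clear all hops; remaining 97 packets each add one t_tx.
Total = (3+98-1)·t_tx + 3·t_prop = 100·0.169231 + 3·7.06667e-05 = 16.9 ms.

16.9 ms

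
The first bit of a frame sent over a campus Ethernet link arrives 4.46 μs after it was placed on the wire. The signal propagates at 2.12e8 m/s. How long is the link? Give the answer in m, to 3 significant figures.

d = s × t_prop = 212000000 × 4.46e-06 = 946 m.

946 m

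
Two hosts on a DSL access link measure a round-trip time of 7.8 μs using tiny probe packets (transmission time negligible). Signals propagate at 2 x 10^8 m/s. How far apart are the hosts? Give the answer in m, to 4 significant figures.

780.0 m

One-way propagation = RTT/2 = 3.9 μs.
d = s × t = 200000000 × 3.9e-06 = 780.0 m.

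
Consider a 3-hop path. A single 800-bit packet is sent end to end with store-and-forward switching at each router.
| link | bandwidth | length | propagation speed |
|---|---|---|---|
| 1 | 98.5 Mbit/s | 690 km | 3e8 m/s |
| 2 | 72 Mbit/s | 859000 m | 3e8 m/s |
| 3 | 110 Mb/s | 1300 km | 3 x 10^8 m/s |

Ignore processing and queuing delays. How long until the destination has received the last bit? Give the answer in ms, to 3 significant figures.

Transmission delays (L/R per hop): 0.00812183, 0.0111111, 0.00727273 ms; sum = 0.0265057 ms.
Propagation delays (d/s per hop): 2.3, 2.86333, 4.33333 ms; sum = 9.49667 ms.
End-to-end = 9.52 ms.

9.52 ms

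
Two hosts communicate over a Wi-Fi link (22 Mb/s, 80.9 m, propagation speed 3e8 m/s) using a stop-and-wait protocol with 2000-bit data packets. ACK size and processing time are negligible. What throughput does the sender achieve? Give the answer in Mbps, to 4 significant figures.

21.87 Mbps

t_tx = L/R = 2000/22000000 = 9.09091e-05 s.
t_prop = 80.9/300000000 = 2.69667e-07 s; RTT = 5.39333e-07 s.
Cycle = t_tx + RTT = 9.14484e-05 s.
Throughput = L / cycle = 2000 / 9.14484e-05 = 21.87 Mbps.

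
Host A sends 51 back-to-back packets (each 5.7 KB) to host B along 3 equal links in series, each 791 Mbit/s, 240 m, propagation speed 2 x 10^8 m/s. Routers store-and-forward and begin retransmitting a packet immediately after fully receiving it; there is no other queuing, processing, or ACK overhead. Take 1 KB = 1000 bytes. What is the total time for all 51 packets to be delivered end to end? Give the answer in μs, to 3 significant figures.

3060 μs

Per-hop transmission t_tx = L/R = 45600/791000000 = 57.6485 μs.
Per-hop propagation t_prop = 240/200000000 = 1.2 μs.
Pipeline fill: first packet needs 3·t_tx to clear all hops; remaining 50 packets each add one t_tx.
Total = (3+51-1)·t_tx + 3·t_prop = 53·57.6485 + 3·1.2 = 3060 μs.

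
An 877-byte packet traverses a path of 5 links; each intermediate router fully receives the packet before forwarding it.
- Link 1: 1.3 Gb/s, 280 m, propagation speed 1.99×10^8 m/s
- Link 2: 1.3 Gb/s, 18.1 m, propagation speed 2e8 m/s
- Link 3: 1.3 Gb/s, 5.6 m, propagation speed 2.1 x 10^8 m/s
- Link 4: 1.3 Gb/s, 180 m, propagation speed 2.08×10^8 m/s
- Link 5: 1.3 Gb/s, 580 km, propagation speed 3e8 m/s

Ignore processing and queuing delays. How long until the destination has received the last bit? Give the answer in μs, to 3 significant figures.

L = 877 × 8 = 7016 bits.
Transmission delay per hop = L/R = 7016/1300000000 = 5.39692 μs; 5 hops → 26.9846 μs.
Propagation delays (d/s per hop): 1.40704, 0.0905, 0.0266667, 0.865385, 1933.33 μs; sum = 1935.72 μs.
End-to-end = 1960 μs.

1960 μs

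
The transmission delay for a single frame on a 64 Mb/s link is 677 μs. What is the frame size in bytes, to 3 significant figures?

L = R × t_tx = 64000000 b/s × 0.000677 s = 43328 bits.
In bytes: 43328 / 8 = 5420 bytes.

5420 bytes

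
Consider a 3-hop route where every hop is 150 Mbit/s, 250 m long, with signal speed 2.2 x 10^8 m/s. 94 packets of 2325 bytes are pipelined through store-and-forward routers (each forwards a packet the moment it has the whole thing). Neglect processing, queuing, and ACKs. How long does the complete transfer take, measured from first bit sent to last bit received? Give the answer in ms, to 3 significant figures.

Per-hop transmission t_tx = L/R = 18600/150000000 = 0.124 ms.
Per-hop propagation t_prop = 250/2.2e+08 = 0.00113636 ms.
Pipeline fill: first packet needs 3·t_tx to clear all hops; remaining 93 packets each add one t_tx.
Total = (3+94-1)·t_tx + 3·t_prop = 96·0.124 + 3·0.00113636 = 11.9 ms.

11.9 ms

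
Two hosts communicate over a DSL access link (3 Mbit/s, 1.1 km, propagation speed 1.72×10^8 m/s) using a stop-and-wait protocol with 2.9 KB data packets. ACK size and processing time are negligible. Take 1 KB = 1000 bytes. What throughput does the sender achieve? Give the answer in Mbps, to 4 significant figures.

t_tx = L/R = 23200/3000000 = 0.00773333 s.
t_prop = 1100/172000000 = 6.39535e-06 s; RTT = 1.27907e-05 s.
Cycle = t_tx + RTT = 0.00774612 s.
Throughput = L / cycle = 23200 / 0.00774612 = 2.995 Mbps.

2.995 Mbps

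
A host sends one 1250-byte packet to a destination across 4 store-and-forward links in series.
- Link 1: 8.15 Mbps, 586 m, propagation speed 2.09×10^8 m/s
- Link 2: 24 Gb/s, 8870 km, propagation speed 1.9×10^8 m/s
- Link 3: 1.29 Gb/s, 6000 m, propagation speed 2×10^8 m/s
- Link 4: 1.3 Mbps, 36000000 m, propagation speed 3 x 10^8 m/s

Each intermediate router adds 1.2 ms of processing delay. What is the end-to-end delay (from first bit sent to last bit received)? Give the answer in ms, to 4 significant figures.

179.2 ms

L = 1250 × 8 = 10000 bits.
Transmission delays (L/R per hop): 1.22699, 0.000416667, 0.00775194, 7.69231 ms; sum = 8.92747 ms.
Propagation delays (d/s per hop): 0.00280383, 46.6842, 0.03, 120 ms; sum = 166.717 ms.
Processing at 3 router(s): 3 × 1.2 ms = 3.6 ms.
End-to-end = 179.2 ms.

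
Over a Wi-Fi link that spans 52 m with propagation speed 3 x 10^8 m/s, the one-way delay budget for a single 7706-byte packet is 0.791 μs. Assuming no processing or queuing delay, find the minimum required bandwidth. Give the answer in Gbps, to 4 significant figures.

99.81 Gbps

L = 61648 bits.
Propagation delay = 52 / 300000000 = 0.173333 μs.
Transmission budget = 0.791 − 0.173333 = 0.617667 μs.
R ≥ L / t_tx = 61648 bits / 6.17667e-07 s = 99.81 Gbps.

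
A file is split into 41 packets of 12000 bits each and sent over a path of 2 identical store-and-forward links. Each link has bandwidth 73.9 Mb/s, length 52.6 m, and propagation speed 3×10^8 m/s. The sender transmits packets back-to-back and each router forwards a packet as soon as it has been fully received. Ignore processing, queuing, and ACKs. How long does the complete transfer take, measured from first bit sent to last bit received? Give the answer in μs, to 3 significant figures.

6820 μs

Per-hop transmission t_tx = L/R = 12000/73900000 = 162.382 μs.
Per-hop propagation t_prop = 52.6/300000000 = 0.175333 μs.
Pipeline fill: first packet needs 2·t_tx to clear all hops; remaining 40 packets each add one t_tx.
Total = (2+41-1)·t_tx + 2·t_prop = 42·162.382 + 2·0.175333 = 6820 μs.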